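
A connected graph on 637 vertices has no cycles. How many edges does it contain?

A tree on n vertices always has exactly n - 1 edges.
For n = 637: edges = 637 - 1 = 636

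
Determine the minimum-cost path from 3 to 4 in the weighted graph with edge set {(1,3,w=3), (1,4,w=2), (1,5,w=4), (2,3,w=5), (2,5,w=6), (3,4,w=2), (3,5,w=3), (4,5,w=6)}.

Step 1: Build adjacency list with weights:
  1: 3(w=3), 4(w=2), 5(w=4)
  2: 3(w=5), 5(w=6)
  3: 1(w=3), 2(w=5), 4(w=2), 5(w=3)
  4: 1(w=2), 3(w=2), 5(w=6)
  5: 1(w=4), 2(w=6), 3(w=3), 4(w=6)

Step 2: Apply Dijkstra's algorithm from vertex 3:
  Visit vertex 3 (distance=0)
    Update dist[1] = 3
    Update dist[2] = 5
    Update dist[4] = 2
    Update dist[5] = 3
  Visit vertex 4 (distance=2)

Step 3: Shortest path: 3 -> 4
Total weight: 2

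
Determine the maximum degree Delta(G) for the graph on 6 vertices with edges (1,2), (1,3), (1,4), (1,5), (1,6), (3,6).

Step 1: Count edges incident to each vertex:
  deg(1) = 5 (neighbors: 2, 3, 4, 5, 6)
  deg(2) = 1 (neighbors: 1)
  deg(3) = 2 (neighbors: 1, 6)
  deg(4) = 1 (neighbors: 1)
  deg(5) = 1 (neighbors: 1)
  deg(6) = 2 (neighbors: 1, 3)

Step 2: Find maximum:
  max(5, 1, 2, 1, 1, 2) = 5 (vertex 1)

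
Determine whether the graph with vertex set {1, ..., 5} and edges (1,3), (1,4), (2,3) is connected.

Step 1: Build adjacency list from edges:
  1: 3, 4
  2: 3
  3: 1, 2
  4: 1
  5: (none)

Step 2: Run BFS/DFS from vertex 1:
  Visited: {1, 3, 4, 2}
  Reached 4 of 5 vertices

Step 3: Only 4 of 5 vertices reached. Graph is disconnected.
Connected components: {1, 2, 3, 4}, {5}
Answer: No, the graph is not connected (2 components).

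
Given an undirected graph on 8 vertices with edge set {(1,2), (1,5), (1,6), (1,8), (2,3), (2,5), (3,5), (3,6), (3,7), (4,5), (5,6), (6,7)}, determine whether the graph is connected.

Step 1: Build adjacency list from edges:
  1: 2, 5, 6, 8
  2: 1, 3, 5
  3: 2, 5, 6, 7
  4: 5
  5: 1, 2, 3, 4, 6
  6: 1, 3, 5, 7
  7: 3, 6
  8: 1

Step 2: Run BFS/DFS from vertex 1:
  Visited: {1, 2, 5, 6, 8, 3, 4, 7}
  Reached 8 of 8 vertices

Step 3: All 8 vertices reached from vertex 1, so the graph is connected.
Answer: Yes, the graph is connected.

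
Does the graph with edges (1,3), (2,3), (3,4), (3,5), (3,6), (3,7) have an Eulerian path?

Step 1: Find the degree of each vertex:
  deg(1) = 1
  deg(2) = 1
  deg(3) = 6
  deg(4) = 1
  deg(5) = 1
  deg(6) = 1
  deg(7) = 1

Step 2: Count vertices with odd degree:
  Odd-degree vertices: 1, 2, 4, 5, 6, 7 (6 total)

Step 3: Apply Euler's theorem:
  - Eulerian circuit exists iff graph is connected and all vertices have even degree
  - Eulerian path exists iff graph is connected and has 0 or 2 odd-degree vertices

Graph has 6 odd-degree vertices (need 0 or 2).
Neither Eulerian path nor Eulerian circuit exists.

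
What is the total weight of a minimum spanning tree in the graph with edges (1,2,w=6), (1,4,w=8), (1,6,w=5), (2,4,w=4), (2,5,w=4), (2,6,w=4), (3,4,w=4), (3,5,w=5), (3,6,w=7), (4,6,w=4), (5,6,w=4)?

Apply Kruskal's algorithm (sort edges by weight, add if no cycle):

Sorted edges by weight:
  (2,6) w=4
  (2,5) w=4
  (2,4) w=4
  (3,4) w=4
  (4,6) w=4
  (5,6) w=4
  (1,6) w=5
  (3,5) w=5
  (1,2) w=6
  (3,6) w=7
  (1,4) w=8

Add edge (2,6) w=4 -- no cycle. Running total: 4
Add edge (2,5) w=4 -- no cycle. Running total: 8
Add edge (2,4) w=4 -- no cycle. Running total: 12
Add edge (3,4) w=4 -- no cycle. Running total: 16
Skip edge (4,6) w=4 -- would create cycle
Skip edge (5,6) w=4 -- would create cycle
Add edge (1,6) w=5 -- no cycle. Running total: 21

MST edges: (2,6,w=4), (2,5,w=4), (2,4,w=4), (3,4,w=4), (1,6,w=5)
Total MST weight: 4 + 4 + 4 + 4 + 5 = 21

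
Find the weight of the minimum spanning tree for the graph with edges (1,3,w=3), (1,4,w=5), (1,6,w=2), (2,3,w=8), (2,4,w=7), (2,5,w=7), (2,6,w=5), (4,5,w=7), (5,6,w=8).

Apply Kruskal's algorithm (sort edges by weight, add if no cycle):

Sorted edges by weight:
  (1,6) w=2
  (1,3) w=3
  (1,4) w=5
  (2,6) w=5
  (2,4) w=7
  (2,5) w=7
  (4,5) w=7
  (2,3) w=8
  (5,6) w=8

Add edge (1,6) w=2 -- no cycle. Running total: 2
Add edge (1,3) w=3 -- no cycle. Running total: 5
Add edge (1,4) w=5 -- no cycle. Running total: 10
Add edge (2,6) w=5 -- no cycle. Running total: 15
Skip edge (2,4) w=7 -- would create cycle
Add edge (2,5) w=7 -- no cycle. Running total: 22

MST edges: (1,6,w=2), (1,3,w=3), (1,4,w=5), (2,6,w=5), (2,5,w=7)
Total MST weight: 2 + 3 + 5 + 5 + 7 = 22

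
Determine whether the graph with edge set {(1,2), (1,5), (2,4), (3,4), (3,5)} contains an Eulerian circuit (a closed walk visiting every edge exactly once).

Step 1: Find the degree of each vertex:
  deg(1) = 2
  deg(2) = 2
  deg(3) = 2
  deg(4) = 2
  deg(5) = 2

Step 2: Count vertices with odd degree:
  All vertices have even degree (0 odd-degree vertices)

Step 3: Apply Euler's theorem:
  - Eulerian circuit exists iff graph is connected and all vertices have even degree
  - Eulerian path exists iff graph is connected and has 0 or 2 odd-degree vertices

Graph is connected with 0 odd-degree vertices.
Both Eulerian circuit and Eulerian path exist.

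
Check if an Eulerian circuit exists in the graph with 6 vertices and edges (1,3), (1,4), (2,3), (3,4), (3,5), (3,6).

Step 1: Find the degree of each vertex:
  deg(1) = 2
  deg(2) = 1
  deg(3) = 5
  deg(4) = 2
  deg(5) = 1
  deg(6) = 1

Step 2: Count vertices with odd degree:
  Odd-degree vertices: 2, 3, 5, 6 (4 total)

Step 3: Apply Euler's theorem:
  - Eulerian circuit exists iff graph is connected and all vertices have even degree
  - Eulerian path exists iff graph is connected and has 0 or 2 odd-degree vertices

Graph has 4 odd-degree vertices (need 0 or 2).
Neither Eulerian path nor Eulerian circuit exists.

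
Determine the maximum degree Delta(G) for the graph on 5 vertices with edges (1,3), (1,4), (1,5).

Step 1: Count edges incident to each vertex:
  deg(1) = 3 (neighbors: 3, 4, 5)
  deg(2) = 0 (neighbors: none)
  deg(3) = 1 (neighbors: 1)
  deg(4) = 1 (neighbors: 1)
  deg(5) = 1 (neighbors: 1)

Step 2: Find maximum:
  max(3, 0, 1, 1, 1) = 3 (vertex 1)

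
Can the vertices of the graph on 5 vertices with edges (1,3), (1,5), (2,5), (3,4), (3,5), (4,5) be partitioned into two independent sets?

Step 1: Attempt 2-coloring using BFS:
  Start at vertex 1, assign color 0
  Color vertex 3 with color 1 (neighbor of 1)
  Color vertex 5 with color 1 (neighbor of 1)
  Color vertex 4 with color 0 (neighbor of 3)

Step 2: Conflict found! Vertices 3 and 5 are adjacent but have the same color.
This means the graph contains an odd cycle.

The graph is NOT bipartite.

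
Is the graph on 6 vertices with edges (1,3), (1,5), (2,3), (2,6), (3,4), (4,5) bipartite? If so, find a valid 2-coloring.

Step 1: Attempt 2-coloring using BFS:
  Start at vertex 1, assign color 0
  Color vertex 3 with color 1 (neighbor of 1)
  Color vertex 5 with color 1 (neighbor of 1)
  Color vertex 2 with color 0 (neighbor of 3)
  Color vertex 4 with color 0 (neighbor of 3)
  Color vertex 6 with color 1 (neighbor of 2)

Step 2: 2-coloring succeeded. No conflicts found.
  Set A (color 0): {1, 2, 4}
  Set B (color 1): {3, 5, 6}

The graph is bipartite with partition {1, 2, 4}, {3, 5, 6}.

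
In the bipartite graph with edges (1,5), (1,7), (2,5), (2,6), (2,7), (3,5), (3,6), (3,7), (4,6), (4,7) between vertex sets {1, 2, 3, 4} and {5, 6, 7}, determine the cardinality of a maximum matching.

Step 1: List the neighbors of each left vertex:
  1: 5, 7
  2: 5, 6, 7
  3: 5, 6, 7
  4: 6, 7

Step 2: Greedily match left vertices, then look for augmenting paths:
  Match 1 -- 5
  Match 2 -- 6
  Match 3 -- 7
  No augmenting path remains.

Step 3: Verify this is maximum:
  Matching size 3 = min(|L|, |R|) = min(4, 3), which is an upper bound, so this matching is maximum.

Maximum matching: {(1,5), (2,6), (3,7)}
Size: 3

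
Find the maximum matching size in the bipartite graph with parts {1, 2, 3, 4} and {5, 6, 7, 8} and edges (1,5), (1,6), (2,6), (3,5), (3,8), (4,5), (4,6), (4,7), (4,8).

Step 1: List the neighbors of each left vertex:
  1: 5, 6
  2: 6
  3: 5, 8
  4: 5, 6, 7, 8

Step 2: Greedily match left vertices, then look for augmenting paths:
  Match 1 -- 5
  Match 2 -- 6
  Match 3 -- 8
  Match 4 -- 7
  No augmenting path remains.

Step 3: Verify this is maximum:
  Matching size 4 = min(|L|, |R|) = min(4, 4), which is an upper bound, so this matching is maximum.

Maximum matching: {(1,5), (2,6), (3,8), (4,7)}
Size: 4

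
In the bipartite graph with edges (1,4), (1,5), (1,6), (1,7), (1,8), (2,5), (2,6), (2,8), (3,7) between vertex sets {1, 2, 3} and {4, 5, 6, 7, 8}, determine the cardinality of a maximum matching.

Step 1: List the neighbors of each left vertex:
  1: 4, 5, 6, 7, 8
  2: 5, 6, 8
  3: 7

Step 2: Greedily match left vertices, then look for augmenting paths:
  Match 1 -- 4
  Match 2 -- 5
  Match 3 -- 7
  No augmenting path remains.

Step 3: Verify this is maximum:
  Matching size 3 = min(|L|, |R|) = min(3, 5), which is an upper bound, so this matching is maximum.

Maximum matching: {(1,4), (2,5), (3,7)}
Size: 3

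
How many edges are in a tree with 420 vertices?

A tree on n vertices always has exactly n - 1 edges.
For n = 420: edges = 420 - 1 = 419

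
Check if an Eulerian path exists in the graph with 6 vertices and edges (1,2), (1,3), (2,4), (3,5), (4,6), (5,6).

Step 1: Find the degree of each vertex:
  deg(1) = 2
  deg(2) = 2
  deg(3) = 2
  deg(4) = 2
  deg(5) = 2
  deg(6) = 2

Step 2: Count vertices with odd degree:
  All vertices have even degree (0 odd-degree vertices)

Step 3: Apply Euler's theorem:
  - Eulerian circuit exists iff graph is connected and all vertices have even degree
  - Eulerian path exists iff graph is connected and has 0 or 2 odd-degree vertices

Graph is connected with 0 odd-degree vertices.
Both Eulerian circuit and Eulerian path exist.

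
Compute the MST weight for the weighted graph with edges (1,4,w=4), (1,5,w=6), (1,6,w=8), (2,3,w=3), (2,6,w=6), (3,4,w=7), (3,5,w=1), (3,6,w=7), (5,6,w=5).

Apply Kruskal's algorithm (sort edges by weight, add if no cycle):

Sorted edges by weight:
  (3,5) w=1
  (2,3) w=3
  (1,4) w=4
  (5,6) w=5
  (1,5) w=6
  (2,6) w=6
  (3,6) w=7
  (3,4) w=7
  (1,6) w=8

Add edge (3,5) w=1 -- no cycle. Running total: 1
Add edge (2,3) w=3 -- no cycle. Running total: 4
Add edge (1,4) w=4 -- no cycle. Running total: 8
Add edge (5,6) w=5 -- no cycle. Running total: 13
Add edge (1,5) w=6 -- no cycle. Running total: 19

MST edges: (3,5,w=1), (2,3,w=3), (1,4,w=4), (5,6,w=5), (1,5,w=6)
Total MST weight: 1 + 3 + 4 + 5 + 6 = 19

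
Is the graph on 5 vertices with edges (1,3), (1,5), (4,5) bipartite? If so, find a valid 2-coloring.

Step 1: Attempt 2-coloring using BFS:
  Start at vertex 1, assign color 0
  Color vertex 3 with color 1 (neighbor of 1)
  Color vertex 5 with color 1 (neighbor of 1)
  Color vertex 4 with color 0 (neighbor of 5)
  Start new component at vertex 2, assign color 0

Step 2: 2-coloring succeeded. No conflicts found.
  Set A (color 0): {1, 2, 4}
  Set B (color 1): {3, 5}

The graph is bipartite with partition {1, 2, 4}, {3, 5}.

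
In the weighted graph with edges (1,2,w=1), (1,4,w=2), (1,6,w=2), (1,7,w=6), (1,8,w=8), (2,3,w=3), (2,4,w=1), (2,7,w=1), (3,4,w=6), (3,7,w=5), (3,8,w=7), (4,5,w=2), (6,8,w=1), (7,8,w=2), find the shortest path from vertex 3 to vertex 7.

Step 1: Build adjacency list with weights:
  1: 2(w=1), 4(w=2), 6(w=2), 7(w=6), 8(w=8)
  2: 1(w=1), 3(w=3), 4(w=1), 7(w=1)
  3: 2(w=3), 4(w=6), 7(w=5), 8(w=7)
  4: 1(w=2), 2(w=1), 3(w=6), 5(w=2)
  5: 4(w=2)
  6: 1(w=2), 8(w=1)
  7: 1(w=6), 2(w=1), 3(w=5), 8(w=2)
  8: 1(w=8), 3(w=7), 6(w=1), 7(w=2)

Step 2: Apply Dijkstra's algorithm from vertex 3:
  Visit vertex 3 (distance=0)
    Update dist[2] = 3
    Update dist[4] = 6
    Update dist[7] = 5
    Update dist[8] = 7
  Visit vertex 2 (distance=3)
    Update dist[1] = 4
    Update dist[4] = 4
    Update dist[7] = 4
  Visit vertex 1 (distance=4)
    Update dist[6] = 6
  Visit vertex 4 (distance=4)
    Update dist[5] = 6
  Visit vertex 7 (distance=4)
    Update dist[8] = 6

Step 3: Shortest path: 3 -> 2 -> 7
Total weight: 3 + 1 = 4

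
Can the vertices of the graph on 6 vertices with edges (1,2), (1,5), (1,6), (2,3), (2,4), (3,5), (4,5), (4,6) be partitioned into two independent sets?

Step 1: Attempt 2-coloring using BFS:
  Start at vertex 1, assign color 0
  Color vertex 2 with color 1 (neighbor of 1)
  Color vertex 5 with color 1 (neighbor of 1)
  Color vertex 6 with color 1 (neighbor of 1)
  Color vertex 3 with color 0 (neighbor of 2)
  Color vertex 4 with color 0 (neighbor of 2)

Step 2: 2-coloring succeeded. No conflicts found.
  Set A (color 0): {1, 3, 4}
  Set B (color 1): {2, 5, 6}

The graph is bipartite with partition {1, 3, 4}, {2, 5, 6}.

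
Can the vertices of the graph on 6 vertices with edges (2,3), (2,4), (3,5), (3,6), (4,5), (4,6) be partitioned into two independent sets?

Step 1: Attempt 2-coloring using BFS:
  Start at vertex 1, assign color 0
  Start new component at vertex 2, assign color 0
  Color vertex 3 with color 1 (neighbor of 2)
  Color vertex 4 with color 1 (neighbor of 2)
  Color vertex 5 with color 0 (neighbor of 3)
  Color vertex 6 with color 0 (neighbor of 3)

Step 2: 2-coloring succeeded. No conflicts found.
  Set A (color 0): {1, 2, 5, 6}
  Set B (color 1): {3, 4}

The graph is bipartite with partition {1, 2, 5, 6}, {3, 4}.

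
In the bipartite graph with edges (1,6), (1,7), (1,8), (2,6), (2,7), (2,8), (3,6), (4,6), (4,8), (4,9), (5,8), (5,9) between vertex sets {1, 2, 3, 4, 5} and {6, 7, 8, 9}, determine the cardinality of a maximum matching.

Step 1: List the neighbors of each left vertex:
  1: 6, 7, 8
  2: 6, 7, 8
  3: 6
  4: 6, 8, 9
  5: 8, 9

Step 2: Greedily match left vertices, then look for augmenting paths:
  Match 1 -- 6
  Match 2 -- 7
  Match 4 -- 8
  Match 5 -- 9
  No augmenting path remains.

Step 3: Verify this is maximum:
  Matching size 4 = min(|L|, |R|) = min(5, 4), which is an upper bound, so this matching is maximum.

Maximum matching: {(1,6), (2,7), (4,8), (5,9)}
Size: 4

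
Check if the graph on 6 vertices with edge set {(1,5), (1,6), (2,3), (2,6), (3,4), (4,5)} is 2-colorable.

Step 1: Attempt 2-coloring using BFS:
  Start at vertex 1, assign color 0
  Color vertex 5 with color 1 (neighbor of 1)
  Color vertex 6 with color 1 (neighbor of 1)
  Color vertex 4 with color 0 (neighbor of 5)
  Color vertex 2 with color 0 (neighbor of 6)
  Color vertex 3 with color 1 (neighbor of 4)

Step 2: 2-coloring succeeded. No conflicts found.
  Set A (color 0): {1, 2, 4}
  Set B (color 1): {3, 5, 6}

The graph is bipartite with partition {1, 2, 4}, {3, 5, 6}.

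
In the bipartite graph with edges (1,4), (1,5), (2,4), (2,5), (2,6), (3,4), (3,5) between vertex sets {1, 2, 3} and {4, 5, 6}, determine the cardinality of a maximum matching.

Step 1: List the neighbors of each left vertex:
  1: 4, 5
  2: 4, 5, 6
  3: 4, 5

Step 2: Greedily match left vertices, then look for augmenting paths:
  Match 1 -- 4
  Match 2 -- 6
  Match 3 -- 5
  No augmenting path remains.

Step 3: Verify this is maximum:
  Matching size 3 = min(|L|, |R|) = min(3, 3), which is an upper bound, so this matching is maximum.

Maximum matching: {(1,4), (2,6), (3,5)}
Size: 3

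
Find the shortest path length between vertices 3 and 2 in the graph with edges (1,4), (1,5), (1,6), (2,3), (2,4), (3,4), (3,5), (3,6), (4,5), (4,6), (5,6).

Step 1: Build adjacency list:
  1: 4, 5, 6
  2: 3, 4
  3: 2, 4, 5, 6
  4: 1, 2, 3, 5, 6
  5: 1, 3, 4, 6
  6: 1, 3, 4, 5

Step 2: BFS from vertex 3 to find shortest path to 2:
  vertex 2 reached at distance 1

Step 3: Shortest path: 3 -> 2
Path length: 1 edge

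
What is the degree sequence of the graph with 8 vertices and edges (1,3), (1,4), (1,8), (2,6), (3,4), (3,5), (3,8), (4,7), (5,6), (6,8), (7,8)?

Step 1: Count edges incident to each vertex:
  deg(1) = 3 (neighbors: 3, 4, 8)
  deg(2) = 1 (neighbors: 6)
  deg(3) = 4 (neighbors: 1, 4, 5, 8)
  deg(4) = 3 (neighbors: 1, 3, 7)
  deg(5) = 2 (neighbors: 3, 6)
  deg(6) = 3 (neighbors: 2, 5, 8)
  deg(7) = 2 (neighbors: 4, 8)
  deg(8) = 4 (neighbors: 1, 3, 6, 7)

Step 2: Sort degrees in non-increasing order:
  Degrees: [3, 1, 4, 3, 2, 3, 2, 4] -> sorted: [4, 4, 3, 3, 3, 2, 2, 1]

Degree sequence: [4, 4, 3, 3, 3, 2, 2, 1]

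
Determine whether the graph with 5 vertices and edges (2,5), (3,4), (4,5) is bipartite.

Step 1: Attempt 2-coloring using BFS:
  Start at vertex 1, assign color 0
  Start new component at vertex 2, assign color 0
  Color vertex 5 with color 1 (neighbor of 2)
  Color vertex 4 with color 0 (neighbor of 5)
  Color vertex 3 with color 1 (neighbor of 4)

Step 2: 2-coloring succeeded. No conflicts found.
  Set A (color 0): {1, 2, 4}
  Set B (color 1): {3, 5}

The graph is bipartite with partition {1, 2, 4}, {3, 5}.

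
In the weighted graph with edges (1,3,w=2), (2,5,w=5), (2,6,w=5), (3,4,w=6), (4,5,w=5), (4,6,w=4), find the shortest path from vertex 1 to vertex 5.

Step 1: Build adjacency list with weights:
  1: 3(w=2)
  2: 5(w=5), 6(w=5)
  3: 1(w=2), 4(w=6)
  4: 3(w=6), 5(w=5), 6(w=4)
  5: 2(w=5), 4(w=5)
  6: 2(w=5), 4(w=4)

Step 2: Apply Dijkstra's algorithm from vertex 1:
  Visit vertex 1 (distance=0)
    Update dist[3] = 2
  Visit vertex 3 (distance=2)
    Update dist[4] = 8
  Visit vertex 4 (distance=8)
    Update dist[5] = 13
    Update dist[6] = 12
  Visit vertex 6 (distance=12)
    Update dist[2] = 17
  Visit vertex 5 (distance=13)

Step 3: Shortest path: 1 -> 3 -> 4 -> 5
Total weight: 2 + 6 + 5 = 13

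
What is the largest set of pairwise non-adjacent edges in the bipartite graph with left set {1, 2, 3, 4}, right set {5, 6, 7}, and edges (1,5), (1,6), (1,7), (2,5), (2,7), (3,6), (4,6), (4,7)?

Step 1: List the neighbors of each left vertex:
  1: 5, 6, 7
  2: 5, 7
  3: 6
  4: 6, 7

Step 2: Greedily match left vertices, then look for augmenting paths:
  Match 1 -- 5
  Match 2 -- 7
  Match 3 -- 6
  No augmenting path remains.

Step 3: Verify this is maximum:
  Matching size 3 = min(|L|, |R|) = min(4, 3), which is an upper bound, so this matching is maximum.

Maximum matching: {(1,5), (2,7), (3,6)}
Size: 3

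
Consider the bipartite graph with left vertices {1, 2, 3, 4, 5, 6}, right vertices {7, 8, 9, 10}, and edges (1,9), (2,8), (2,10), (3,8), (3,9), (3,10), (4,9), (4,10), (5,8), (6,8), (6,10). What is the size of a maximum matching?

Step 1: List the neighbors of each left vertex:
  1: 9
  2: 8, 10
  3: 8, 9, 10
  4: 9, 10
  5: 8
  6: 8, 10

Step 2: Greedily match left vertices, then look for augmenting paths:
  Match 1 -- 9
  Match 2 -- 8
  Match 3 -- 10
  No augmenting path remains.

Step 3: Verify this is maximum:
  Matching has size 3. The vertex set {8, 9, 10} covers every edge and has size 3; any matching has at most one edge per cover vertex, so 3 is maximum (König's theorem).

Maximum matching: {(1,9), (2,8), (3,10)}
Size: 3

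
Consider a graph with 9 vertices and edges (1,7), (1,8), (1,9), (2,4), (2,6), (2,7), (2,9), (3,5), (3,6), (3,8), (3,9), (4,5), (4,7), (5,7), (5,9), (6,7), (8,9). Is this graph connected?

Step 1: Build adjacency list from edges:
  1: 7, 8, 9
  2: 4, 6, 7, 9
  3: 5, 6, 8, 9
  4: 2, 5, 7
  5: 3, 4, 7, 9
  6: 2, 3, 7
  7: 1, 2, 4, 5, 6
  8: 1, 3, 9
  9: 1, 2, 3, 5, 8

Step 2: Run BFS/DFS from vertex 1:
  Visited: {1, 7, 8, 9, 2, 4, 5, 6, 3}
  Reached 9 of 9 vertices

Step 3: All 9 vertices reached from vertex 1, so the graph is connected.
Answer: Yes, the graph is connected.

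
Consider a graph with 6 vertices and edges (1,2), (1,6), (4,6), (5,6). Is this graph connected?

Step 1: Build adjacency list from edges:
  1: 2, 6
  2: 1
  3: (none)
  4: 6
  5: 6
  6: 1, 4, 5

Step 2: Run BFS/DFS from vertex 1:
  Visited: {1, 2, 6, 4, 5}
  Reached 5 of 6 vertices

Step 3: Only 5 of 6 vertices reached. Graph is disconnected.
Connected components: {1, 2, 4, 5, 6}, {3}
Answer: No, the graph is not connected (2 components).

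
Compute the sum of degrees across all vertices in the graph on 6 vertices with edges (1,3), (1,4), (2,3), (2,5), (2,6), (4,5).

Step 1: Count edges incident to each vertex:
  deg(1) = 2 (neighbors: 3, 4)
  deg(2) = 3 (neighbors: 3, 5, 6)
  deg(3) = 2 (neighbors: 1, 2)
  deg(4) = 2 (neighbors: 1, 5)
  deg(5) = 2 (neighbors: 2, 4)
  deg(6) = 1 (neighbors: 2)

Step 2: Sum all degrees:
  2 + 3 + 2 + 2 + 2 + 1 = 12

Verification: sum of degrees = 2 * |E| = 2 * 6 = 12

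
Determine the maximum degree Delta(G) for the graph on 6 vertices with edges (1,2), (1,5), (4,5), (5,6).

Step 1: Count edges incident to each vertex:
  deg(1) = 2 (neighbors: 2, 5)
  deg(2) = 1 (neighbors: 1)
  deg(3) = 0 (neighbors: none)
  deg(4) = 1 (neighbors: 5)
  deg(5) = 3 (neighbors: 1, 4, 6)
  deg(6) = 1 (neighbors: 5)

Step 2: Find maximum:
  max(2, 1, 0, 1, 3, 1) = 3 (vertex 5)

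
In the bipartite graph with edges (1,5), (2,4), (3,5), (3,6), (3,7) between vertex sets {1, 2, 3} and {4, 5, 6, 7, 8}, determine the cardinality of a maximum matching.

Step 1: List the neighbors of each left vertex:
  1: 5
  2: 4
  3: 5, 6, 7

Step 2: Greedily match left vertices, then look for augmenting paths:
  Match 1 -- 5
  Match 2 -- 4
  Match 3 -- 6
  No augmenting path remains.

Step 3: Verify this is maximum:
  Matching size 3 = min(|L|, |R|) = min(3, 5), which is an upper bound, so this matching is maximum.

Maximum matching: {(1,5), (2,4), (3,6)}
Size: 3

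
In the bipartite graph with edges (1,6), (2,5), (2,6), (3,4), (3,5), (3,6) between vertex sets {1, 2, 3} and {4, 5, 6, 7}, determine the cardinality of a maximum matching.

Step 1: List the neighbors of each left vertex:
  1: 6
  2: 5, 6
  3: 4, 5, 6

Step 2: Greedily match left vertices, then look for augmenting paths:
  Match 1 -- 6
  Match 2 -- 5
  Match 3 -- 4
  No augmenting path remains.

Step 3: Verify this is maximum:
  Matching size 3 = min(|L|, |R|) = min(3, 4), which is an upper bound, so this matching is maximum.

Maximum matching: {(1,6), (2,5), (3,4)}
Size: 3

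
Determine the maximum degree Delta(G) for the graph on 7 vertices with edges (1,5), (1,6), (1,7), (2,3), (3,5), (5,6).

Step 1: Count edges incident to each vertex:
  deg(1) = 3 (neighbors: 5, 6, 7)
  deg(2) = 1 (neighbors: 3)
  deg(3) = 2 (neighbors: 2, 5)
  deg(4) = 0 (neighbors: none)
  deg(5) = 3 (neighbors: 1, 3, 6)
  deg(6) = 2 (neighbors: 1, 5)
  deg(7) = 1 (neighbors: 1)

Step 2: Find maximum:
  max(3, 1, 2, 0, 3, 2, 1) = 3 (vertex 1)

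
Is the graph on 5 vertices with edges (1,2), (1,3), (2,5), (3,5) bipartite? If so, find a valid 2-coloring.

Step 1: Attempt 2-coloring using BFS:
  Start at vertex 1, assign color 0
  Color vertex 2 with color 1 (neighbor of 1)
  Color vertex 3 with color 1 (neighbor of 1)
  Color vertex 5 with color 0 (neighbor of 2)
  Start new component at vertex 4, assign color 0

Step 2: 2-coloring succeeded. No conflicts found.
  Set A (color 0): {1, 4, 5}
  Set B (color 1): {2, 3}

The graph is bipartite with partition {1, 4, 5}, {2, 3}.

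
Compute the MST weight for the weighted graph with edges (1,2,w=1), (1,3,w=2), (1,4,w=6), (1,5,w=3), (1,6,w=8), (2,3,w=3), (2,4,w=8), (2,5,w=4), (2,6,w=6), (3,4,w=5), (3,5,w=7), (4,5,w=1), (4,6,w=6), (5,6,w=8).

Apply Kruskal's algorithm (sort edges by weight, add if no cycle):

Sorted edges by weight:
  (1,2) w=1
  (4,5) w=1
  (1,3) w=2
  (1,5) w=3
  (2,3) w=3
  (2,5) w=4
  (3,4) w=5
  (1,4) w=6
  (2,6) w=6
  (4,6) w=6
  (3,5) w=7
  (1,6) w=8
  (2,4) w=8
  (5,6) w=8

Add edge (1,2) w=1 -- no cycle. Running total: 1
Add edge (4,5) w=1 -- no cycle. Running total: 2
Add edge (1,3) w=2 -- no cycle. Running total: 4
Add edge (1,5) w=3 -- no cycle. Running total: 7
Skip edge (2,3) w=3 -- would create cycle
Skip edge (2,5) w=4 -- would create cycle
Skip edge (3,4) w=5 -- would create cycle
Skip edge (1,4) w=6 -- would create cycle
Add edge (2,6) w=6 -- no cycle. Running total: 13

MST edges: (1,2,w=1), (4,5,w=1), (1,3,w=2), (1,5,w=3), (2,6,w=6)
Total MST weight: 1 + 1 + 2 + 3 + 6 = 13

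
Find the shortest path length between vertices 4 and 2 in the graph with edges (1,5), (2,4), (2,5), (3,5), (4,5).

Step 1: Build adjacency list:
  1: 5
  2: 4, 5
  3: 5
  4: 2, 5
  5: 1, 2, 3, 4

Step 2: BFS from vertex 4 to find shortest path to 2:
  vertex 2 reached at distance 1

Step 3: Shortest path: 4 -> 2
Path length: 1 edge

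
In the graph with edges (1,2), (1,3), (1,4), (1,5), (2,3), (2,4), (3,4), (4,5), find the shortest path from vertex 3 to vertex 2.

Step 1: Build adjacency list:
  1: 2, 3, 4, 5
  2: 1, 3, 4
  3: 1, 2, 4
  4: 1, 2, 3, 5
  5: 1, 4

Step 2: BFS from vertex 3 to find shortest path to 2:
  vertex 1 reached at distance 1
  vertex 2 reached at distance 1

Step 3: Shortest path: 3 -> 2
Path length: 1 edge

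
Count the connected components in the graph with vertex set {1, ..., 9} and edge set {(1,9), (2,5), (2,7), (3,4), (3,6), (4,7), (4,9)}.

Step 1: Build adjacency list from edges:
  1: 9
  2: 5, 7
  3: 4, 6
  4: 3, 7, 9
  5: 2
  6: 3
  7: 2, 4
  8: (none)
  9: 1, 4

Step 2: Run BFS/DFS from vertex 1:
  Visited: {1, 9, 4, 3, 7, 6, 2, 5}
  Reached 8 of 9 vertices

Step 3: Only 8 of 9 vertices reached. Graph is disconnected.
Connected components: {1, 2, 3, 4, 5, 6, 7, 9}, {8}
Number of connected components: 2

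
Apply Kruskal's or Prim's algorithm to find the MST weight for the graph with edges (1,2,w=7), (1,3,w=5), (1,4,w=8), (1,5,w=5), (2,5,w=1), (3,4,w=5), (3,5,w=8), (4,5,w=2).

Apply Kruskal's algorithm (sort edges by weight, add if no cycle):

Sorted edges by weight:
  (2,5) w=1
  (4,5) w=2
  (1,5) w=5
  (1,3) w=5
  (3,4) w=5
  (1,2) w=7
  (1,4) w=8
  (3,5) w=8

Add edge (2,5) w=1 -- no cycle. Running total: 1
Add edge (4,5) w=2 -- no cycle. Running total: 3
Add edge (1,5) w=5 -- no cycle. Running total: 8
Add edge (1,3) w=5 -- no cycle. Running total: 13

MST edges: (2,5,w=1), (4,5,w=2), (1,5,w=5), (1,3,w=5)
Total MST weight: 1 + 2 + 5 + 5 = 13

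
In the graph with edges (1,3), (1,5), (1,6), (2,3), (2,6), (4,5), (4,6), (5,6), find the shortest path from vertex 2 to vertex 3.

Step 1: Build adjacency list:
  1: 3, 5, 6
  2: 3, 6
  3: 1, 2
  4: 5, 6
  5: 1, 4, 6
  6: 1, 2, 4, 5

Step 2: BFS from vertex 2 to find shortest path to 3:
  vertex 3 reached at distance 1

Step 3: Shortest path: 2 -> 3
Path length: 1 edge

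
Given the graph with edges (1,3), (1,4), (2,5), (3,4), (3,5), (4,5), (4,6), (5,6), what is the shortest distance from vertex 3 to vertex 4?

Step 1: Build adjacency list:
  1: 3, 4
  2: 5
  3: 1, 4, 5
  4: 1, 3, 5, 6
  5: 2, 3, 4, 6
  6: 4, 5

Step 2: BFS from vertex 3 to find shortest path to 4:
  vertex 1 reached at distance 1
  vertex 4 reached at distance 1

Step 3: Shortest path: 3 -> 4
Path length: 1 edge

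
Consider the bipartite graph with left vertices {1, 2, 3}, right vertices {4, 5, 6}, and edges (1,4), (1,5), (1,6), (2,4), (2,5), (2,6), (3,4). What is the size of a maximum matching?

Step 1: List the neighbors of each left vertex:
  1: 4, 5, 6
  2: 4, 5, 6
  3: 4

Step 2: Greedily match left vertices, then look for augmenting paths:
  Match 1 -- 6
  Match 2 -- 5
  Match 3 -- 4
  No augmenting path remains.

Step 3: Verify this is maximum:
  Matching size 3 = min(|L|, |R|) = min(3, 3), which is an upper bound, so this matching is maximum.

Maximum matching: {(1,6), (2,5), (3,4)}
Size: 3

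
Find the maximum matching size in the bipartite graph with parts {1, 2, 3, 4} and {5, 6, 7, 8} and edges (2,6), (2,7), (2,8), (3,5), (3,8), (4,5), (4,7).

Step 1: List the neighbors of each left vertex:
  1: (none)
  2: 6, 7, 8
  3: 5, 8
  4: 5, 7

Step 2: Greedily match left vertices, then look for augmenting paths:
  Match 2 -- 6
  Match 3 -- 5
  Match 4 -- 7
  No augmenting path remains.

Step 3: Verify this is maximum:
  Matching has size 3. The vertex set {2, 3, 4} covers every edge and has size 3; any matching has at most one edge per cover vertex, so 3 is maximum (König's theorem).

Maximum matching: {(2,6), (3,5), (4,7)}
Size: 3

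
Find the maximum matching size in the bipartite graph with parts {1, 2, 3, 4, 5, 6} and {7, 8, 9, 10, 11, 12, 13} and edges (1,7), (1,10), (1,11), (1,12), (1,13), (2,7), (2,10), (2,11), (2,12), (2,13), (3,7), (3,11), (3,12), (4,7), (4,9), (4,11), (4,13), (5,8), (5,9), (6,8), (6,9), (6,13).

Step 1: List the neighbors of each left vertex:
  1: 7, 10, 11, 12, 13
  2: 7, 10, 11, 12, 13
  3: 7, 11, 12
  4: 7, 9, 11, 13
  5: 8, 9
  6: 8, 9, 13

Step 2: Greedily match left vertices, then look for augmenting paths:
  Match 1 -- 7
  Match 2 -- 10
  Match 3 -- 11
  Match 4 -- 9
  Match 5 -- 8
  Match 6 -- 13
  No augmenting path remains.

Step 3: Verify this is maximum:
  Matching size 6 = min(|L|, |R|) = min(6, 7), which is an upper bound, so this matching is maximum.

Maximum matching: {(1,7), (2,10), (3,11), (4,9), (5,8), (6,13)}
Size: 6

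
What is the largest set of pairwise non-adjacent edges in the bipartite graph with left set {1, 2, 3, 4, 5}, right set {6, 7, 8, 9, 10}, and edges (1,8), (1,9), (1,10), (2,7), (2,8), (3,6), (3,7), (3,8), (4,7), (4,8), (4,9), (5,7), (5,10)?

Step 1: List the neighbors of each left vertex:
  1: 8, 9, 10
  2: 7, 8
  3: 6, 7, 8
  4: 7, 8, 9
  5: 7, 10

Step 2: Greedily match left vertices, then look for augmenting paths:
  Match 1 -- 8
  Match 2 -- 7
  Match 3 -- 6
  Match 4 -- 9
  Match 5 -- 10
  No augmenting path remains.

Step 3: Verify this is maximum:
  Matching size 5 = min(|L|, |R|) = min(5, 5), which is an upper bound, so this matching is maximum.

Maximum matching: {(1,8), (2,7), (3,6), (4,9), (5,10)}
Size: 5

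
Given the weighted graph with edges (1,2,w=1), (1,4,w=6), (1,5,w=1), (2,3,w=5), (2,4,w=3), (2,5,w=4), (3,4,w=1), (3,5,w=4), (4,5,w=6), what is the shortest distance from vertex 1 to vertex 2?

Step 1: Build adjacency list with weights:
  1: 2(w=1), 4(w=6), 5(w=1)
  2: 1(w=1), 3(w=5), 4(w=3), 5(w=4)
  3: 2(w=5), 4(w=1), 5(w=4)
  4: 1(w=6), 2(w=3), 3(w=1), 5(w=6)
  5: 1(w=1), 2(w=4), 3(w=4), 4(w=6)

Step 2: Apply Dijkstra's algorithm from vertex 1:
  Visit vertex 1 (distance=0)
    Update dist[2] = 1
    Update dist[4] = 6
    Update dist[5] = 1
  Visit vertex 2 (distance=1)
    Update dist[3] = 6
    Update dist[4] = 4

Step 3: Shortest path: 1 -> 2
Total weight: 1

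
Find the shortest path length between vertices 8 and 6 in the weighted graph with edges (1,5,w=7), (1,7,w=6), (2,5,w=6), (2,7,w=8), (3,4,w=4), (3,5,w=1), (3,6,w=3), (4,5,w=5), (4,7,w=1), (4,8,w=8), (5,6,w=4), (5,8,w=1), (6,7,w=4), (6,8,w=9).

Step 1: Build adjacency list with weights:
  1: 5(w=7), 7(w=6)
  2: 5(w=6), 7(w=8)
  3: 4(w=4), 5(w=1), 6(w=3)
  4: 3(w=4), 5(w=5), 7(w=1), 8(w=8)
  5: 1(w=7), 2(w=6), 3(w=1), 4(w=5), 6(w=4), 8(w=1)
  6: 3(w=3), 5(w=4), 7(w=4), 8(w=9)
  7: 1(w=6), 2(w=8), 4(w=1), 6(w=4)
  8: 4(w=8), 5(w=1), 6(w=9)

Step 2: Apply Dijkstra's algorithm from vertex 8:
  Visit vertex 8 (distance=0)
    Update dist[4] = 8
    Update dist[5] = 1
    Update dist[6] = 9
  Visit vertex 5 (distance=1)
    Update dist[1] = 8
    Update dist[2] = 7
    Update dist[3] = 2
    Update dist[4] = 6
    Update dist[6] = 5
  Visit vertex 3 (distance=2)
  Visit vertex 6 (distance=5)
    Update dist[7] = 9

Step 3: Shortest path: 8 -> 5 -> 6
Total weight: 1 + 4 = 5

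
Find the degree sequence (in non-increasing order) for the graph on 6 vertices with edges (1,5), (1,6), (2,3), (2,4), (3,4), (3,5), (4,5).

Step 1: Count edges incident to each vertex:
  deg(1) = 2 (neighbors: 5, 6)
  deg(2) = 2 (neighbors: 3, 4)
  deg(3) = 3 (neighbors: 2, 4, 5)
  deg(4) = 3 (neighbors: 2, 3, 5)
  deg(5) = 3 (neighbors: 1, 3, 4)
  deg(6) = 1 (neighbors: 1)

Step 2: Sort degrees in non-increasing order:
  Degrees: [2, 2, 3, 3, 3, 1] -> sorted: [3, 3, 3, 2, 2, 1]

Degree sequence: [3, 3, 3, 2, 2, 1]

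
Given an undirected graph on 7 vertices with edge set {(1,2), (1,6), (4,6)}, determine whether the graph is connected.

Step 1: Build adjacency list from edges:
  1: 2, 6
  2: 1
  3: (none)
  4: 6
  5: (none)
  6: 1, 4
  7: (none)

Step 2: Run BFS/DFS from vertex 1:
  Visited: {1, 2, 6, 4}
  Reached 4 of 7 vertices

Step 3: Only 4 of 7 vertices reached. Graph is disconnected.
Connected components: {1, 2, 4, 6}, {3}, {5}, {7}
Answer: No, the graph is not connected (4 components).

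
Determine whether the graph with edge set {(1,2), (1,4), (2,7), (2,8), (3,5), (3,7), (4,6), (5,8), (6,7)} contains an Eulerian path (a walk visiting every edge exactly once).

Step 1: Find the degree of each vertex:
  deg(1) = 2
  deg(2) = 3
  deg(3) = 2
  deg(4) = 2
  deg(5) = 2
  deg(6) = 2
  deg(7) = 3
  deg(8) = 2

Step 2: Count vertices with odd degree:
  Odd-degree vertices: 2, 7 (2 total)

Step 3: Apply Euler's theorem:
  - Eulerian circuit exists iff graph is connected and all vertices have even degree
  - Eulerian path exists iff graph is connected and has 0 or 2 odd-degree vertices

Graph is connected with exactly 2 odd-degree vertices (2, 7).
Eulerian path exists (starting and ending at the odd-degree vertices), but no Eulerian circuit.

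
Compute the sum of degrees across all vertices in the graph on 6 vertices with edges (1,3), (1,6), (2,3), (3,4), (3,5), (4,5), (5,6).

Step 1: Count edges incident to each vertex:
  deg(1) = 2 (neighbors: 3, 6)
  deg(2) = 1 (neighbors: 3)
  deg(3) = 4 (neighbors: 1, 2, 4, 5)
  deg(4) = 2 (neighbors: 3, 5)
  deg(5) = 3 (neighbors: 3, 4, 6)
  deg(6) = 2 (neighbors: 1, 5)

Step 2: Sum all degrees:
  2 + 1 + 4 + 2 + 3 + 2 = 14

Verification: sum of degrees = 2 * |E| = 2 * 7 = 14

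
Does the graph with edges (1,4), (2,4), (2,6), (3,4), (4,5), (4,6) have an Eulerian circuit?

Step 1: Find the degree of each vertex:
  deg(1) = 1
  deg(2) = 2
  deg(3) = 1
  deg(4) = 5
  deg(5) = 1
  deg(6) = 2

Step 2: Count vertices with odd degree:
  Odd-degree vertices: 1, 3, 4, 5 (4 total)

Step 3: Apply Euler's theorem:
  - Eulerian circuit exists iff graph is connected and all vertices have even degree
  - Eulerian path exists iff graph is connected and has 0 or 2 odd-degree vertices

Graph has 4 odd-degree vertices (need 0 or 2).
Neither Eulerian path nor Eulerian circuit exists.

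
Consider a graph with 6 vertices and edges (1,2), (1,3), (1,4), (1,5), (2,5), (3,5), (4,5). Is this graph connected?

Step 1: Build adjacency list from edges:
  1: 2, 3, 4, 5
  2: 1, 5
  3: 1, 5
  4: 1, 5
  5: 1, 2, 3, 4
  6: (none)

Step 2: Run BFS/DFS from vertex 1:
  Visited: {1, 2, 3, 4, 5}
  Reached 5 of 6 vertices

Step 3: Only 5 of 6 vertices reached. Graph is disconnected.
Connected components: {1, 2, 3, 4, 5}, {6}
Answer: No, the graph is not connected (2 components).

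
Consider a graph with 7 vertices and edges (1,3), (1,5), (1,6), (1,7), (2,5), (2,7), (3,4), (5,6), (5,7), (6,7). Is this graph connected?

Step 1: Build adjacency list from edges:
  1: 3, 5, 6, 7
  2: 5, 7
  3: 1, 4
  4: 3
  5: 1, 2, 6, 7
  6: 1, 5, 7
  7: 1, 2, 5, 6

Step 2: Run BFS/DFS from vertex 1:
  Visited: {1, 3, 5, 6, 7, 4, 2}
  Reached 7 of 7 vertices

Step 3: All 7 vertices reached from vertex 1, so the graph is connected.
Answer: Yes, the graph is connected.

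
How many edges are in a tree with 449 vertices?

A tree on n vertices always has exactly n - 1 edges.
For n = 449: edges = 449 - 1 = 448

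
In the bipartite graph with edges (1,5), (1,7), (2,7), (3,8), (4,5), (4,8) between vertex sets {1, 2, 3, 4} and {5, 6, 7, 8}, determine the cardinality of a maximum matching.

Step 1: List the neighbors of each left vertex:
  1: 5, 7
  2: 7
  3: 8
  4: 5, 8

Step 2: Greedily match left vertices, then look for augmenting paths:
  Match 1 -- 5
  Match 2 -- 7
  Match 3 -- 8
  No augmenting path remains.

Step 3: Verify this is maximum:
  Matching has size 3. The vertex set {5, 7, 8} covers every edge and has size 3; any matching has at most one edge per cover vertex, so 3 is maximum (König's theorem).

Maximum matching: {(1,5), (2,7), (3,8)}
Size: 3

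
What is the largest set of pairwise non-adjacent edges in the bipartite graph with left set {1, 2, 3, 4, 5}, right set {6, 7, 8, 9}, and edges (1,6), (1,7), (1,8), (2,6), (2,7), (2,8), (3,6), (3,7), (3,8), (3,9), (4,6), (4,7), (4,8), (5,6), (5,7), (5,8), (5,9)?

Step 1: List the neighbors of each left vertex:
  1: 6, 7, 8
  2: 6, 7, 8
  3: 6, 7, 8, 9
  4: 6, 7, 8
  5: 6, 7, 8, 9

Step 2: Greedily match left vertices, then look for augmenting paths:
  Match 1 -- 6
  Match 2 -- 7
  Match 3 -- 8
  Match 5 -- 9
  No augmenting path remains.

Step 3: Verify this is maximum:
  Matching size 4 = min(|L|, |R|) = min(5, 4), which is an upper bound, so this matching is maximum.

Maximum matching: {(1,6), (2,7), (3,8), (5,9)}
Size: 4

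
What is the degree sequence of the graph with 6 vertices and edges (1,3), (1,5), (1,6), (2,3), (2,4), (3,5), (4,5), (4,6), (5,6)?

Step 1: Count edges incident to each vertex:
  deg(1) = 3 (neighbors: 3, 5, 6)
  deg(2) = 2 (neighbors: 3, 4)
  deg(3) = 3 (neighbors: 1, 2, 5)
  deg(4) = 3 (neighbors: 2, 5, 6)
  deg(5) = 4 (neighbors: 1, 3, 4, 6)
  deg(6) = 3 (neighbors: 1, 4, 5)

Step 2: Sort degrees in non-increasing order:
  Degrees: [3, 2, 3, 3, 4, 3] -> sorted: [4, 3, 3, 3, 3, 2]

Degree sequence: [4, 3, 3, 3, 3, 2]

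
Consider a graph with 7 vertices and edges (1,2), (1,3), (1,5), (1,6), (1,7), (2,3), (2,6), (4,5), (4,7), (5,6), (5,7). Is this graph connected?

Step 1: Build adjacency list from edges:
  1: 2, 3, 5, 6, 7
  2: 1, 3, 6
  3: 1, 2
  4: 5, 7
  5: 1, 4, 6, 7
  6: 1, 2, 5
  7: 1, 4, 5

Step 2: Run BFS/DFS from vertex 1:
  Visited: {1, 2, 3, 5, 6, 7, 4}
  Reached 7 of 7 vertices

Step 3: All 7 vertices reached from vertex 1, so the graph is connected.
Answer: Yes, the graph is connected.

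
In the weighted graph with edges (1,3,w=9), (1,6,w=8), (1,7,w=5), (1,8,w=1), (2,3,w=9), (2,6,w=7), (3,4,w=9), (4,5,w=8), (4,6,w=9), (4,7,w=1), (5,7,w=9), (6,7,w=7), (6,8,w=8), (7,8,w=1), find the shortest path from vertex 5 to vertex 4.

Step 1: Build adjacency list with weights:
  1: 3(w=9), 6(w=8), 7(w=5), 8(w=1)
  2: 3(w=9), 6(w=7)
  3: 1(w=9), 2(w=9), 4(w=9)
  4: 3(w=9), 5(w=8), 6(w=9), 7(w=1)
  5: 4(w=8), 7(w=9)
  6: 1(w=8), 2(w=7), 4(w=9), 7(w=7), 8(w=8)
  7: 1(w=5), 4(w=1), 5(w=9), 6(w=7), 8(w=1)
  8: 1(w=1), 6(w=8), 7(w=1)

Step 2: Apply Dijkstra's algorithm from vertex 5:
  Visit vertex 5 (distance=0)
    Update dist[4] = 8
    Update dist[7] = 9
  Visit vertex 4 (distance=8)
    Update dist[3] = 17
    Update dist[6] = 17

Step 3: Shortest path: 5 -> 4
Total weight: 8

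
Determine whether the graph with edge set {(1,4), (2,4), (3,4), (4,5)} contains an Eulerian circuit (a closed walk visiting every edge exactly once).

Step 1: Find the degree of each vertex:
  deg(1) = 1
  deg(2) = 1
  deg(3) = 1
  deg(4) = 4
  deg(5) = 1

Step 2: Count vertices with odd degree:
  Odd-degree vertices: 1, 2, 3, 5 (4 total)

Step 3: Apply Euler's theorem:
  - Eulerian circuit exists iff graph is connected and all vertices have even degree
  - Eulerian path exists iff graph is connected and has 0 or 2 odd-degree vertices

Graph has 4 odd-degree vertices (need 0 or 2).
Neither Eulerian path nor Eulerian circuit exists.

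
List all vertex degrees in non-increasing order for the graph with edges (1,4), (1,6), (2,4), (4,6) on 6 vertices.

Step 1: Count edges incident to each vertex:
  deg(1) = 2 (neighbors: 4, 6)
  deg(2) = 1 (neighbors: 4)
  deg(3) = 0 (neighbors: none)
  deg(4) = 3 (neighbors: 1, 2, 6)
  deg(5) = 0 (neighbors: none)
  deg(6) = 2 (neighbors: 1, 4)

Step 2: Sort degrees in non-increasing order:
  Degrees: [2, 1, 0, 3, 0, 2] -> sorted: [3, 2, 2, 1, 0, 0]

Degree sequence: [3, 2, 2, 1, 0, 0]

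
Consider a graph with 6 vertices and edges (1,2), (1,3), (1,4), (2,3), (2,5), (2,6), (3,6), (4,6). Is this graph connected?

Step 1: Build adjacency list from edges:
  1: 2, 3, 4
  2: 1, 3, 5, 6
  3: 1, 2, 6
  4: 1, 6
  5: 2
  6: 2, 3, 4

Step 2: Run BFS/DFS from vertex 1:
  Visited: {1, 2, 3, 4, 5, 6}
  Reached 6 of 6 vertices

Step 3: All 6 vertices reached from vertex 1, so the graph is connected.
Answer: Yes, the graph is connected.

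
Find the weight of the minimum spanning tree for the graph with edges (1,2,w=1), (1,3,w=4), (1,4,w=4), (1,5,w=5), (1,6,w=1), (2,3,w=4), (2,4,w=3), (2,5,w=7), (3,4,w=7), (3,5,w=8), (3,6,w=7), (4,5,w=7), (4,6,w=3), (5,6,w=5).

Apply Kruskal's algorithm (sort edges by weight, add if no cycle):

Sorted edges by weight:
  (1,2) w=1
  (1,6) w=1
  (2,4) w=3
  (4,6) w=3
  (1,3) w=4
  (1,4) w=4
  (2,3) w=4
  (1,5) w=5
  (5,6) w=5
  (2,5) w=7
  (3,4) w=7
  (3,6) w=7
  (4,5) w=7
  (3,5) w=8

Add edge (1,2) w=1 -- no cycle. Running total: 1
Add edge (1,6) w=1 -- no cycle. Running total: 2
Add edge (2,4) w=3 -- no cycle. Running total: 5
Skip edge (4,6) w=3 -- would create cycle
Add edge (1,3) w=4 -- no cycle. Running total: 9
Skip edge (1,4) w=4 -- would create cycle
Skip edge (2,3) w=4 -- would create cycle
Add edge (1,5) w=5 -- no cycle. Running total: 14

MST edges: (1,2,w=1), (1,6,w=1), (2,4,w=3), (1,3,w=4), (1,5,w=5)
Total MST weight: 1 + 1 + 3 + 4 + 5 = 14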